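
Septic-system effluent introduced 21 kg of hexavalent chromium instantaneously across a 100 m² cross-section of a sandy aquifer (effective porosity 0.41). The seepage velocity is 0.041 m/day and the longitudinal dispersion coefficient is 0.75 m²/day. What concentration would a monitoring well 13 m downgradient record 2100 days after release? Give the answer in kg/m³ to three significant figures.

0.00156 kg/m³

For an instantaneous plane source, C(x,t) = M/(n_e·A·√(4πDt)) · exp(−(x−vt)²/(4Dt)), with n_e·A the pore (flow) area.
Plume center vt = 0.041 × 2100 = 86.1 m, so the well at 13 m is 73.1 m upgradient of the peak.
√(4πDt) = 140.7 m, giving peak height M/(n_e·A·√(4πDt)) = 21/(0.41 × 100 × 140.7) = 0.003640 kg/m³.
(x−vt)²/(4Dt) = (-73.1)²/(4 × 0.75 × 2100) = 0.8482; exp(−0.8482) = 0.4282.
C = 0.003640 × 0.4282 = 0.00156 kg/m³.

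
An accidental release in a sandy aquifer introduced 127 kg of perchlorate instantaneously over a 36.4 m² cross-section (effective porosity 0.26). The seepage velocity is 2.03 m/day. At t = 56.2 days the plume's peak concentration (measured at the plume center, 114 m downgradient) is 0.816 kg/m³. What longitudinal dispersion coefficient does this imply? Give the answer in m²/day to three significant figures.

0.383 m²/day

At the plume center C_max = M/(n_e·A·√(4πDt)), so D = M²/(4πt·(n_e·A·C_max)²).
n_e·A·C_max = 0.26 × 36.4 × 0.816 = 7.723 kg/m.
D = 127²/(4π × 56.2 × 7.723²) = 0.383 m²/day.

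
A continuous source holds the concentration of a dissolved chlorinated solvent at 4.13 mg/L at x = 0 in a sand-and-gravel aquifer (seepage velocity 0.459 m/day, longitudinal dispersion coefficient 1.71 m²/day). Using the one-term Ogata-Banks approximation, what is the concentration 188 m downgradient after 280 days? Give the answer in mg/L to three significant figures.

For a continuous step input, C/C₀ ≈ ½·erfc((x−vt)/(2√(Dt))).
vt = 0.459 × 280 = 128.52 m and 2√(Dt) = 2√(1.71 × 280) = 43.76 m.
Argument (x−vt)/(2√(Dt)) = (188 − 128.52)/43.76 = 1.359; ½·erfc(1.359) = 0.02731.
C = 4.13 × 0.02731 = 0.113 mg/L.

0.113 mg/L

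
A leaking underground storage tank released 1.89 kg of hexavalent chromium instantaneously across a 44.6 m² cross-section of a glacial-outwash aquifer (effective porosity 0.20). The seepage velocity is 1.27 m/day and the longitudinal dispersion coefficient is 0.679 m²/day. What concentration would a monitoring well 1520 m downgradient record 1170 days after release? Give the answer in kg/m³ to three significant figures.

0.00147 kg/m³

For an instantaneous plane source, C(x,t) = M/(n_e·A·√(4πDt)) · exp(−(x−vt)²/(4Dt)), with n_e·A the pore (flow) area.
Plume center vt = 1.27 × 1170 = 1485.9 m, so the well at 1520 m is 34.1 m downgradient of the peak.
√(4πDt) = 99.92 m, giving peak height M/(n_e·A·√(4πDt)) = 1.89/(0.20 × 44.6 × 99.92) = 0.002121 kg/m³.
(x−vt)²/(4Dt) = (34.1)²/(4 × 0.679 × 1170) = 0.3659; exp(−0.3659) = 0.6936.
C = 0.002121 × 0.6936 = 0.00147 kg/m³.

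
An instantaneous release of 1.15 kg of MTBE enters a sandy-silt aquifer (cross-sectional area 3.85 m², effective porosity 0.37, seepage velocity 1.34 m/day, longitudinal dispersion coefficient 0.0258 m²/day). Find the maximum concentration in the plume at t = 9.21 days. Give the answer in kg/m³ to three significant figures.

The peak of an instantaneous 1D plume sits at x = vt; there the Gaussian factor is 1 and C_max = M/(n_e·A·√(4πDt)), where n_e·A is the pore area the mass is dissolved in.
√(4πDt) = √(4π × 0.0258 × 9.21) = 1.728 m, so C_max = 1.15/(0.37 × 3.85 × 1.728) = 0.467 kg/m³.

0.467 kg/m³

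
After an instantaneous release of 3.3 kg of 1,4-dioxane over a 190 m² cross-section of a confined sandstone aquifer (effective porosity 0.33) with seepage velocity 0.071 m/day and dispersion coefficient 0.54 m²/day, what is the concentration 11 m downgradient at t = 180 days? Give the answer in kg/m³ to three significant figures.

For an instantaneous plane source, C(x,t) = M/(n_e·A·√(4πDt)) · exp(−(x−vt)²/(4Dt)), with n_e·A the pore (flow) area.
Plume center vt = 0.071 × 180 = 12.78 m, so the well at 11 m is 1.78 m upgradient of the peak.
√(4πDt) = 34.95 m, giving peak height M/(n_e·A·√(4πDt)) = 3.3/(0.33 × 190 × 34.95) = 0.001506 kg/m³.
(x−vt)²/(4Dt) = (-1.78)²/(4 × 0.54 × 180) = 0.008149; exp(−0.008149) = 0.9919.
C = 0.001506 × 0.9919 = 0.00149 kg/m³.

0.00149 kg/m³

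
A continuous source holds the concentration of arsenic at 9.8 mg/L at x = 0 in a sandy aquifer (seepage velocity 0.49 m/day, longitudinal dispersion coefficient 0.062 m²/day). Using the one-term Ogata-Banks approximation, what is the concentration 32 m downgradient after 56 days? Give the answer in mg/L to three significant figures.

0.409 mg/L

For a continuous step input, C/C₀ ≈ ½·erfc((x−vt)/(2√(Dt))).
vt = 0.49 × 56 = 27.44 m and 2√(Dt) = 2√(0.062 × 56) = 3.727 m.
Argument (x−vt)/(2√(Dt)) = (32 − 27.44)/3.727 = 1.224; ½·erfc(1.224) = 0.04173.
C = 9.8 × 0.04173 = 0.409 mg/L.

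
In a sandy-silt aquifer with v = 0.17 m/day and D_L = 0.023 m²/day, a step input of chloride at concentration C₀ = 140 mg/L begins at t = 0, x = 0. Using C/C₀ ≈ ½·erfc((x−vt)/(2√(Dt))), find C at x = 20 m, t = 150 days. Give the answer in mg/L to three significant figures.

For a continuous step input, C/C₀ ≈ ½·erfc((x−vt)/(2√(Dt))).
vt = 0.17 × 150 = 25.5 m and 2√(Dt) = 2√(0.023 × 150) = 3.715 m.
Argument (x−vt)/(2√(Dt)) = (20 − 25.5)/3.715 = -1.480; ½·erfc(-1.480) = 0.9818.
C = 140 × 0.9818 = 137 mg/L.

137 mg/L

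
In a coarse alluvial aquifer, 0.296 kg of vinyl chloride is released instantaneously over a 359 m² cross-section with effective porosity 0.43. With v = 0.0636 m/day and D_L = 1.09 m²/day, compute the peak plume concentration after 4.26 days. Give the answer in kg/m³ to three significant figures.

The peak of an instantaneous 1D plume sits at x = vt; there the Gaussian factor is 1 and C_max = M/(n_e·A·√(4πDt)), where n_e·A is the pore area the mass is dissolved in.
√(4πDt) = √(4π × 1.09 × 4.26) = 7.639 m, so C_max = 0.296/(0.43 × 359 × 7.639) = 0.000251 kg/m³.

0.000251 kg/m³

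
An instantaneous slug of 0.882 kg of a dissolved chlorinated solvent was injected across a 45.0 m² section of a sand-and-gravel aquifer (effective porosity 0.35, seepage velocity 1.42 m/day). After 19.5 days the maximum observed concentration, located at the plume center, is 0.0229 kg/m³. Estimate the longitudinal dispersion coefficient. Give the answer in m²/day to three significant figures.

0.0244 m²/day

At the plume center C_max = M/(n_e·A·√(4πDt)), so D = M²/(4πt·(n_e·A·C_max)²).
n_e·A·C_max = 0.35 × 45.0 × 0.0229 = 0.3607 kg/m.
D = 0.882²/(4π × 19.5 × 0.3607²) = 0.0244 m²/day.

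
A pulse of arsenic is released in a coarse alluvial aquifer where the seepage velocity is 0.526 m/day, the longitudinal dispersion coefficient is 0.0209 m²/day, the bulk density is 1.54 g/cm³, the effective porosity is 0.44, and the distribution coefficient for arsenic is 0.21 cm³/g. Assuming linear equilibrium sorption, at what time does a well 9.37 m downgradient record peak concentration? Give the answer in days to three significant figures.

Retardation factor R = 1 + ρ_b·K_d/n = 1 + 1.54 × 0.21/0.44 = 1.735.
Sorption retards both mechanisms: v_R = v/R = 0.3032 m/day, D_R = D/R = 0.01205 m²/day.
Peak time from v_R²t² + 2D_R t − x² = 0: t = (√(D_R² + v_R²x²) − D_R)/v_R².
√(D_R² + v_R²x²) = √(0.01205² + 0.3032² × 9.37²) = 2.841; v_R² = 0.09193.
t = (2.841 − 0.01205)/0.09193 = 30.8 days.

30.8 days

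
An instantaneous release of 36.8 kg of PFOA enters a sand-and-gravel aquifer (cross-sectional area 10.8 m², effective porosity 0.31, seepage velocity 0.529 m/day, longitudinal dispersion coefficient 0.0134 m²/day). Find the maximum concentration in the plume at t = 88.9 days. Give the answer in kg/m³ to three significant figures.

2.84 kg/m³

The peak of an instantaneous 1D plume sits at x = vt; there the Gaussian factor is 1 and C_max = M/(n_e·A·√(4πDt)), where n_e·A is the pore area the mass is dissolved in.
√(4πDt) = √(4π × 0.0134 × 88.9) = 3.869 m, so C_max = 36.8/(0.31 × 10.8 × 3.869) = 2.84 kg/m³.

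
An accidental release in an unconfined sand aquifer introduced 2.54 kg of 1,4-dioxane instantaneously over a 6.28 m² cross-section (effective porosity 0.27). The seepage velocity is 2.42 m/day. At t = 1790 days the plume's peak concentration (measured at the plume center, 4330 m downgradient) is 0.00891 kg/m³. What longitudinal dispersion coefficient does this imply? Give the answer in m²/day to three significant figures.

1.26 m²/day

At the plume center C_max = M/(n_e·A·√(4πDt)), so D = M²/(4πt·(n_e·A·C_max)²).
n_e·A·C_max = 0.27 × 6.28 × 0.00891 = 0.01511 kg/m.
D = 2.54²/(4π × 1790 × 0.01511²) = 1.26 m²/day.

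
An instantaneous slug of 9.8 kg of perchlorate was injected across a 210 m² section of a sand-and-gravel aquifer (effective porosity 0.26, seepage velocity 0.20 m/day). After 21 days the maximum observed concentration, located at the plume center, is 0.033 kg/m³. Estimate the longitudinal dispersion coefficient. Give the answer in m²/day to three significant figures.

0.112 m²/day

At the plume center C_max = M/(n_e·A·√(4πDt)), so D = M²/(4πt·(n_e·A·C_max)²).
n_e·A·C_max = 0.26 × 210 × 0.033 = 1.802 kg/m.
D = 9.8²/(4π × 21 × 1.802²) = 0.112 m²/day.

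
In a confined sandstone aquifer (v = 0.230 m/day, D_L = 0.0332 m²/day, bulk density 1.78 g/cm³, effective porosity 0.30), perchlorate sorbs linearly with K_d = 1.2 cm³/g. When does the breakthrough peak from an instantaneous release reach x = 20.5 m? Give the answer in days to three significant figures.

719 days

Retardation factor R = 1 + ρ_b·K_d/n = 1 + 1.78 × 1.2/0.30 = 8.120.
Sorption retards both mechanisms: v_R = v/R = 0.02833 m/day, D_R = D/R = 0.004089 m²/day.
Peak time from v_R²t² + 2D_R t − x² = 0: t = (√(D_R² + v_R²x²) − D_R)/v_R².
√(D_R² + v_R²x²) = √(0.004089² + 0.02833² × 20.5²) = 0.5808; v_R² = 0.0008026.
t = (0.5808 − 0.004089)/0.0008026 = 719 days.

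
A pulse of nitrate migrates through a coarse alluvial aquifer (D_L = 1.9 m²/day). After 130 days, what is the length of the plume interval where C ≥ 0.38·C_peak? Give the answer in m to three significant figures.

The plume is Gaussian with σ = √(2Dt) = √(2 × 1.9 × 130) = 22.23 m.
C/C_peak = exp(−Δx²/(2σ²)) = 0.38 ⇒ Δx = σ·√(−2 ln 0.38) = 22.23 × 1.391 = 30.92 m.
Width = 2Δx = 61.8 m.

61.8 m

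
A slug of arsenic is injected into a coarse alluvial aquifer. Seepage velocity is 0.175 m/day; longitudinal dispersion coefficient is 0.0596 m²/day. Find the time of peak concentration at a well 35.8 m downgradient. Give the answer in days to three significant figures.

203 days

For the 1D instantaneous-source solution, setting ∂C/∂t = 0 at fixed x gives v²t² + 2Dt − x² = 0, so t = (√(D² + v²x²) − D)/v².
√(D² + v²x²) = √(0.0596² + 0.175² × 35.8²) = 6.265; v² = 0.030625.
t = (6.265 − 0.0596)/0.030625 = 203 days (vs. the pure-advection estimate x/v = 205 d).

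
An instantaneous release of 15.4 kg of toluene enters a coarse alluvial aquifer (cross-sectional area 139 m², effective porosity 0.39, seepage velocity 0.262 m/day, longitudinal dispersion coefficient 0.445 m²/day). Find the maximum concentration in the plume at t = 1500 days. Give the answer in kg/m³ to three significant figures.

0.00310 kg/m³

The peak of an instantaneous 1D plume sits at x = vt; there the Gaussian factor is 1 and C_max = M/(n_e·A·√(4πDt)), where n_e·A is the pore area the mass is dissolved in.
√(4πDt) = √(4π × 0.445 × 1500) = 91.59 m, so C_max = 15.4/(0.39 × 139 × 91.59) = 0.00310 kg/m³.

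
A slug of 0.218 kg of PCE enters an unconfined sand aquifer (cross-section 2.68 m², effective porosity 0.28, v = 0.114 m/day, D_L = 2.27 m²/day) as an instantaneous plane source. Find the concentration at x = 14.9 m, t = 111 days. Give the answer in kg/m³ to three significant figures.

0.00514 kg/m³

For an instantaneous plane source, C(x,t) = M/(n_e·A·√(4πDt)) · exp(−(x−vt)²/(4Dt)), with n_e·A the pore (flow) area.
Plume center vt = 0.114 × 111 = 12.654 m, so the well at 14.9 m is 2.246 m downgradient of the peak.
√(4πDt) = 56.27 m, giving peak height M/(n_e·A·√(4πDt)) = 0.218/(0.28 × 2.68 × 56.27) = 0.005163 kg/m³.
(x−vt)²/(4Dt) = (2.246)²/(4 × 2.27 × 111) = 0.005005; exp(−0.005005) = 0.9950.
C = 0.005163 × 0.9950 = 0.00514 kg/m³.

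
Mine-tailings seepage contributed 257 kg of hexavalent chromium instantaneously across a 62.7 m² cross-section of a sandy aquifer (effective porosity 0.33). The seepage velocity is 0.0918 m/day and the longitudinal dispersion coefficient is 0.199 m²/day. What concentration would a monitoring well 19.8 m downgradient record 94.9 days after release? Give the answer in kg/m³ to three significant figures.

For an instantaneous plane source, C(x,t) = M/(n_e·A·√(4πDt)) · exp(−(x−vt)²/(4Dt)), with n_e·A the pore (flow) area.
Plume center vt = 0.0918 × 94.9 = 8.71182 m, so the well at 19.8 m is 11.08818 m downgradient of the peak.
√(4πDt) = 15.41 m, giving peak height M/(n_e·A·√(4πDt)) = 257/(0.33 × 62.7 × 15.41) = 0.8060 kg/m³.
(x−vt)²/(4Dt) = (11.08818)²/(4 × 0.199 × 94.9) = 1.628; exp(−1.628) = 0.1963.
C = 0.8060 × 0.1963 = 0.158 kg/m³.

0.158 kg/m³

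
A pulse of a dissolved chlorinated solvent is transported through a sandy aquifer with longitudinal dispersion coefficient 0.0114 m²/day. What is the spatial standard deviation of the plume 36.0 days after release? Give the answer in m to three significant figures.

Dispersive spreading gives a Gaussian with σ² = 2Dt; advection only shifts the center.
σ = √(2 × 0.0114 × 36.0) = 0.906 m.

0.906 m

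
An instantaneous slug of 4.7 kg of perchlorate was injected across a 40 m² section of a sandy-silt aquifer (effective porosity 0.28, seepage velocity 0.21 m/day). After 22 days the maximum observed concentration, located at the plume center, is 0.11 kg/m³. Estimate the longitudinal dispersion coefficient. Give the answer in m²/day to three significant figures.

0.0526 m²/day

At the plume center C_max = M/(n_e·A·√(4πDt)), so D = M²/(4πt·(n_e·A·C_max)²).
n_e·A·C_max = 0.28 × 40 × 0.11 = 1.232 kg/m.
D = 4.7²/(4π × 22 × 1.232²) = 0.0526 m²/day.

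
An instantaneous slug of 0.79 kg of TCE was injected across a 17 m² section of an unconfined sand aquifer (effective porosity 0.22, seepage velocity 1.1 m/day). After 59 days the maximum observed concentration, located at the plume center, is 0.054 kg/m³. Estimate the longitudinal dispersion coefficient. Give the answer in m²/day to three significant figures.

0.0206 m²/day

At the plume center C_max = M/(n_e·A·√(4πDt)), so D = M²/(4πt·(n_e·A·C_max)²).
n_e·A·C_max = 0.22 × 17 × 0.054 = 0.2020 kg/m.
D = 0.79²/(4π × 59 × 0.2020²) = 0.0206 m²/day.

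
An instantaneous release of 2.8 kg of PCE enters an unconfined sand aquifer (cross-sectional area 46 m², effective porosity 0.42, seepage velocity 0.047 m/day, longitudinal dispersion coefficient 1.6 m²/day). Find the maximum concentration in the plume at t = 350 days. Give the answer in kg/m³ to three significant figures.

0.00173 kg/m³

The peak of an instantaneous 1D plume sits at x = vt; there the Gaussian factor is 1 and C_max = M/(n_e·A·√(4πDt)), where n_e·A is the pore area the mass is dissolved in.
√(4πDt) = √(4π × 1.6 × 350) = 83.89 m, so C_max = 2.8/(0.42 × 46 × 83.89) = 0.00173 kg/m³.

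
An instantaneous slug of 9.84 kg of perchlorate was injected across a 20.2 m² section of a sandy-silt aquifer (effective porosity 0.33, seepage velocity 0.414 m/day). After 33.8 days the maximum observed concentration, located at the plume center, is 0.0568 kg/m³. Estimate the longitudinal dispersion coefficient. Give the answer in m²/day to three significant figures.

At the plume center C_max = M/(n_e·A·√(4πDt)), so D = M²/(4πt·(n_e·A·C_max)²).
n_e·A·C_max = 0.33 × 20.2 × 0.0568 = 0.3786 kg/m.
D = 9.84²/(4π × 33.8 × 0.3786²) = 1.59 m²/day.

1.59 m²/day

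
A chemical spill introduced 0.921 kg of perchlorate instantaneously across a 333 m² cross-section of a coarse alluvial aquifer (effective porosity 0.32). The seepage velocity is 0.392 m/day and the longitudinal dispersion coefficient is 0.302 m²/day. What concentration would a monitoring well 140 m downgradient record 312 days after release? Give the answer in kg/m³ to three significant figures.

For an instantaneous plane source, C(x,t) = M/(n_e·A·√(4πDt)) · exp(−(x−vt)²/(4Dt)), with n_e·A the pore (flow) area.
Plume center vt = 0.392 × 312 = 122.304 m, so the well at 140 m is 17.696 m downgradient of the peak.
√(4πDt) = 34.41 m, giving peak height M/(n_e·A·√(4πDt)) = 0.921/(0.32 × 333 × 34.41) = 0.0002512 kg/m³.
(x−vt)²/(4Dt) = (17.696)²/(4 × 0.302 × 312) = 0.8309; exp(−0.8309) = 0.4357.
C = 0.0002512 × 0.4357 = 0.000109 kg/m³.

0.000109 kg/m³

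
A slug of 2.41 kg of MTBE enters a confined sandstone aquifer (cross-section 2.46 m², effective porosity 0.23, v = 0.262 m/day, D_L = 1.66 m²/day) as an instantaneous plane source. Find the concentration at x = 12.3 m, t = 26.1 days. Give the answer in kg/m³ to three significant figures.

0.154 kg/m³

For an instantaneous plane source, C(x,t) = M/(n_e·A·√(4πDt)) · exp(−(x−vt)²/(4Dt)), with n_e·A the pore (flow) area.
Plume center vt = 0.262 × 26.1 = 6.8382 m, so the well at 12.3 m is 5.4618 m downgradient of the peak.
√(4πDt) = 23.33 m, giving peak height M/(n_e·A·√(4πDt)) = 2.41/(0.23 × 2.46 × 23.33) = 0.1826 kg/m³.
(x−vt)²/(4Dt) = (5.4618)²/(4 × 1.66 × 26.1) = 0.1721; exp(−0.1721) = 0.8419.
C = 0.1826 × 0.8419 = 0.154 kg/m³.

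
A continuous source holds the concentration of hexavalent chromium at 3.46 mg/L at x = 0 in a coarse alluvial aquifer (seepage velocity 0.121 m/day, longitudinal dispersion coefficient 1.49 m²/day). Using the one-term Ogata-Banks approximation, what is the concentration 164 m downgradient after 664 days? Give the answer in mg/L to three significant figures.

For a continuous step input, C/C₀ ≈ ½·erfc((x−vt)/(2√(Dt))).
vt = 0.121 × 664 = 80.344 m and 2√(Dt) = 2√(1.49 × 664) = 62.91 m.
Argument (x−vt)/(2√(Dt)) = (164 − 80.344)/62.91 = 1.330; ½·erfc(1.330) = 0.02999.
C = 3.46 × 0.02999 = 0.104 mg/L.

0.104 mg/L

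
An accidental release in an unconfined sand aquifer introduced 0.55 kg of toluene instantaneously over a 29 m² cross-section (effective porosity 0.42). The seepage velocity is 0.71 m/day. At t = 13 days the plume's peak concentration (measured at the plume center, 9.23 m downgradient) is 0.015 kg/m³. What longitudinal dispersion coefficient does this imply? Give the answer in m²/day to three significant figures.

0.0555 m²/day

At the plume center C_max = M/(n_e·A·√(4πDt)), so D = M²/(4πt·(n_e·A·C_max)²).
n_e·A·C_max = 0.42 × 29 × 0.015 = 0.1827 kg/m.
D = 0.55²/(4π × 13 × 0.1827²) = 0.0555 m²/day.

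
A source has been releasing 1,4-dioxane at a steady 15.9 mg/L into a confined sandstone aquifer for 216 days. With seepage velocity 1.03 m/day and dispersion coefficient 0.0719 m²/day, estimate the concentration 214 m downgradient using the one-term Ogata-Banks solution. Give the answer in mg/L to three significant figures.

14.9 mg/L

For a continuous step input, C/C₀ ≈ ½·erfc((x−vt)/(2√(Dt))).
vt = 1.03 × 216 = 222.48 m and 2√(Dt) = 2√(0.0719 × 216) = 7.882 m.
Argument (x−vt)/(2√(Dt)) = (214 − 222.48)/7.882 = -1.076; ½·erfc(-1.076) = 0.9360.
C = 15.9 × 0.9360 = 14.9 mg/L.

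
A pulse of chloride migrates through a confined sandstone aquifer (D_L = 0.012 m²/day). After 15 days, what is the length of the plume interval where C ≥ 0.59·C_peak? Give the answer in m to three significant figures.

1.23 m

The plume is Gaussian with σ = √(2Dt) = √(2 × 0.012 × 15) = 0.6000 m.
C/C_peak = exp(−Δx²/(2σ²)) = 0.59 ⇒ Δx = σ·√(−2 ln 0.59) = 0.6000 × 1.027 = 0.6162 m.
Width = 2Δx = 1.23 m.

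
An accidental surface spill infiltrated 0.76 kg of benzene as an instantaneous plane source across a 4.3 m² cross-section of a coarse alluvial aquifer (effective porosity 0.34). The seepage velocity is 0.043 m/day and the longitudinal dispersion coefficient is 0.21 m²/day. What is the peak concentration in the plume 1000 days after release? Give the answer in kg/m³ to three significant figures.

0.0101 kg/m³

The peak of an instantaneous 1D plume sits at x = vt; there the Gaussian factor is 1 and C_max = M/(n_e·A·√(4πDt)), where n_e·A is the pore area the mass is dissolved in.
√(4πDt) = √(4π × 0.21 × 1000) = 51.37 m, so C_max = 0.76/(0.34 × 4.3 × 51.37) = 0.0101 kg/m³.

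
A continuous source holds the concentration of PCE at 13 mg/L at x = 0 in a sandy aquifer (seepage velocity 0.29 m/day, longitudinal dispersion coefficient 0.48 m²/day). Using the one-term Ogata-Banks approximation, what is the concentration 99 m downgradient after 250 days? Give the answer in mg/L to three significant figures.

0.567 mg/L

For a continuous step input, C/C₀ ≈ ½·erfc((x−vt)/(2√(Dt))).
vt = 0.29 × 250 = 72.5 m and 2√(Dt) = 2√(0.48 × 250) = 21.91 m.
Argument (x−vt)/(2√(Dt)) = (99 − 72.5)/21.91 = 1.209; ½·erfc(1.209) = 0.04365.
C = 13 × 0.04365 = 0.567 mg/L.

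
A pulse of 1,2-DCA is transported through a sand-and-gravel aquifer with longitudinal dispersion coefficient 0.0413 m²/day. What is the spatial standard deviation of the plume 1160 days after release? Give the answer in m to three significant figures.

9.79 m

Dispersive spreading gives a Gaussian with σ² = 2Dt; advection only shifts the center.
σ = √(2 × 0.0413 × 1160) = 9.79 m.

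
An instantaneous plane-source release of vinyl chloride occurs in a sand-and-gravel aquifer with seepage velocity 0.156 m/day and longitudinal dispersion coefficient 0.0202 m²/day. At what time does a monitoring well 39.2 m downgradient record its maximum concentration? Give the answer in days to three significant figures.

250 days

For the 1D instantaneous-source solution, setting ∂C/∂t = 0 at fixed x gives v²t² + 2Dt − x² = 0, so t = (√(D² + v²x²) − D)/v².
√(D² + v²x²) = √(0.0202² + 0.156² × 39.2²) = 6.115; v² = 0.024336.
t = (6.115 − 0.0202)/0.024336 = 250 days (vs. the pure-advection estimate x/v = 251 d).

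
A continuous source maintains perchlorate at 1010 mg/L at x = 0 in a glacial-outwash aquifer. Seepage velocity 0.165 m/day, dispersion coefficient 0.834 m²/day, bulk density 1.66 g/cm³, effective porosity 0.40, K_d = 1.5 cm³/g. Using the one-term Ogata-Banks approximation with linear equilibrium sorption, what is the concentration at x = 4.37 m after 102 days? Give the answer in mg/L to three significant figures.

Retardation factor R = 1 + ρ_b·K_d/n = 1 + 1.66 × 1.5/0.40 = 7.225.
Sorption retards both mechanisms: v_R = v/R = 0.02284 m/day, D_R = D/R = 0.1154 m²/day.
v_R·t = 0.02284 × 102 = 2.32968 m; 2√(D_R t) = 6.862 m; argument = (4.37 − 2.32968)/6.862 = 0.2973.
C = C₀ × ½·erfc(0.2973) = 1010 × 0.3371 = 340 mg/L.

340 mg/L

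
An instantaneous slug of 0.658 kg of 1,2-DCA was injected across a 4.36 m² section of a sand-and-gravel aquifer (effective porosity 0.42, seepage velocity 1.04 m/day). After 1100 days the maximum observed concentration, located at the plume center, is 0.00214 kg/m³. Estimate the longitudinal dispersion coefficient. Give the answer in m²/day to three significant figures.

At the plume center C_max = M/(n_e·A·√(4πDt)), so D = M²/(4πt·(n_e·A·C_max)²).
n_e·A·C_max = 0.42 × 4.36 × 0.00214 = 0.003919 kg/m.
D = 0.658²/(4π × 1100 × 0.003919²) = 2.04 m²/day.

2.04 m²/day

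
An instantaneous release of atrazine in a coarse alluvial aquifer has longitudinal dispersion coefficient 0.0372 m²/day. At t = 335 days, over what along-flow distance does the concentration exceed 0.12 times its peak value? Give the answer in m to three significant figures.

The plume is Gaussian with σ = √(2Dt) = √(2 × 0.0372 × 335) = 4.992 m.
C/C_peak = exp(−Δx²/(2σ²)) = 0.12 ⇒ Δx = σ·√(−2 ln 0.12) = 4.992 × 2.059 = 10.28 m.
Width = 2Δx = 20.6 m.

20.6 m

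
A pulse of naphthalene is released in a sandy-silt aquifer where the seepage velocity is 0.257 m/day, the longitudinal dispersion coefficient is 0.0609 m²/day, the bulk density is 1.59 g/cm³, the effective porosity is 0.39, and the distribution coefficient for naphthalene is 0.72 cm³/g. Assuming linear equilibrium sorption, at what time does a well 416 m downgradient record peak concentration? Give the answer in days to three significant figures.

Retardation factor R = 1 + ρ_b·K_d/n = 1 + 1.59 × 0.72/0.39 = 3.935.
Sorption retards both mechanisms: v_R = v/R = 0.06531 m/day, D_R = D/R = 0.01548 m²/day.
Peak time from v_R²t² + 2D_R t − x² = 0: t = (√(D_R² + v_R²x²) − D_R)/v_R².
√(D_R² + v_R²x²) = √(0.01548² + 0.06531² × 416²) = 27.17; v_R² = 0.004265.
t = (27.17 − 0.01548)/0.004265 = 6370 days.

6370 days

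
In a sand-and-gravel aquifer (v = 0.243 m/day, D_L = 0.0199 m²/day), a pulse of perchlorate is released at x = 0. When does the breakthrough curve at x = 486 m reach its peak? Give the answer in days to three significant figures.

For the 1D instantaneous-source solution, setting ∂C/∂t = 0 at fixed x gives v²t² + 2Dt − x² = 0, so t = (√(D² + v²x²) − D)/v².
√(D² + v²x²) = √(0.0199² + 0.243² × 486²) = 118.1; v² = 0.059049.
t = (118.1 − 0.0199)/0.059049 = 2000 days (vs. the pure-advection estimate x/v = 2000 d).

2000 days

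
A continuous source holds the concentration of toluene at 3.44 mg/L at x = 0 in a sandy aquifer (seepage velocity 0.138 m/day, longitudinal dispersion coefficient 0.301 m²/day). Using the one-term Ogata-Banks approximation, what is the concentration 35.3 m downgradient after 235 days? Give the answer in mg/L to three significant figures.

1.39 mg/L

For a continuous step input, C/C₀ ≈ ½·erfc((x−vt)/(2√(Dt))).
vt = 0.138 × 235 = 32.43 m and 2√(Dt) = 2√(0.301 × 235) = 16.82 m.
Argument (x−vt)/(2√(Dt)) = (35.3 − 32.43)/16.82 = 0.1706; ½·erfc(0.1706) = 0.4047.
C = 3.44 × 0.4047 = 1.39 mg/L.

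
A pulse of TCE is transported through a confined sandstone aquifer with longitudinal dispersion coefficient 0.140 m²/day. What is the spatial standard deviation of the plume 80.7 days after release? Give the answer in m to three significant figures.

Dispersive spreading gives a Gaussian with σ² = 2Dt; advection only shifts the center.
σ = √(2 × 0.140 × 80.7) = 4.75 m.

4.75 m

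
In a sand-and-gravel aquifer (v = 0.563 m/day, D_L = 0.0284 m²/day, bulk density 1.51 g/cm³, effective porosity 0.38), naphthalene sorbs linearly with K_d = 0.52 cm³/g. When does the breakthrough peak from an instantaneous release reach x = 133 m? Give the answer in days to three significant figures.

724 days

Retardation factor R = 1 + ρ_b·K_d/n = 1 + 1.51 × 0.52/0.38 = 3.066.
Sorption retards both mechanisms: v_R = v/R = 0.1836 m/day, D_R = D/R = 0.009263 m²/day.
Peak time from v_R²t² + 2D_R t − x² = 0: t = (√(D_R² + v_R²x²) − D_R)/v_R².
√(D_R² + v_R²x²) = √(0.009263² + 0.1836² × 133²) = 24.42; v_R² = 0.03371.
t = (24.42 − 0.009263)/0.03371 = 724 days.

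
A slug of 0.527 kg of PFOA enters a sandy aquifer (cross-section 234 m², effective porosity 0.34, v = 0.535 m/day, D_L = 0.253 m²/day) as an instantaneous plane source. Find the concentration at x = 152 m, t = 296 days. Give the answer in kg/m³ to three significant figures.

0.000189 kg/m³

For an instantaneous plane source, C(x,t) = M/(n_e·A·√(4πDt)) · exp(−(x−vt)²/(4Dt)), with n_e·A the pore (flow) area.
Plume center vt = 0.535 × 296 = 158.36 m, so the well at 152 m is 6.36 m upgradient of the peak.
√(4πDt) = 30.68 m, giving peak height M/(n_e·A·√(4πDt)) = 0.527/(0.34 × 234 × 30.68) = 0.0002159 kg/m³.
(x−vt)²/(4Dt) = (-6.36)²/(4 × 0.253 × 296) = 0.1350; exp(−0.1350) = 0.8737.
C = 0.0002159 × 0.8737 = 0.000189 kg/m³.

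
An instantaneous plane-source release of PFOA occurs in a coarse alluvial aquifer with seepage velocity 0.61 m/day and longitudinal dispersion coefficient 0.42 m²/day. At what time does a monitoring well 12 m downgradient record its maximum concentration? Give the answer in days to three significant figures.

18.6 days

For the 1D instantaneous-source solution, setting ∂C/∂t = 0 at fixed x gives v²t² + 2Dt − x² = 0, so t = (√(D² + v²x²) − D)/v².
√(D² + v²x²) = √(0.42² + 0.61² × 12²) = 7.332; v² = 0.3721.
t = (7.332 − 0.42)/0.3721 = 18.6 days (vs. the pure-advection estimate x/v = 19.7 d).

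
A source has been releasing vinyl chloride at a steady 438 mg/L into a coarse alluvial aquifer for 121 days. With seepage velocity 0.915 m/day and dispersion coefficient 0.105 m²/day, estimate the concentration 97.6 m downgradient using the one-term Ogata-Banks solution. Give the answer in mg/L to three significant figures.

For a continuous step input, C/C₀ ≈ ½·erfc((x−vt)/(2√(Dt))).
vt = 0.915 × 121 = 110.715 m and 2√(Dt) = 2√(0.105 × 121) = 7.129 m.
Argument (x−vt)/(2√(Dt)) = (97.6 − 110.715)/7.129 = -1.840; ½·erfc(-1.840) = 0.9954.
C = 438 × 0.9954 = 436 mg/L.

436 mg/L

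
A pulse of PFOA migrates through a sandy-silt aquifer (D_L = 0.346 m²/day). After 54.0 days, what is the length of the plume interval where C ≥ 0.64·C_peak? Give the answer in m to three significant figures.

The plume is Gaussian with σ = √(2Dt) = √(2 × 0.346 × 54.0) = 6.113 m.
C/C_peak = exp(−Δx²/(2σ²)) = 0.64 ⇒ Δx = σ·√(−2 ln 0.64) = 6.113 × 0.9448 = 5.776 m.
Width = 2Δx = 11.6 m.

11.6 m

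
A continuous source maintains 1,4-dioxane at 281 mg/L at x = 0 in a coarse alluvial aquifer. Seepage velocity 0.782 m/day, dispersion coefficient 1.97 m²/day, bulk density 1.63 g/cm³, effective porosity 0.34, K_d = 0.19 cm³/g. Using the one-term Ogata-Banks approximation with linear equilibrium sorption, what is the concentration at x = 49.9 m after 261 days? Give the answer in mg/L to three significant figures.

Retardation factor R = 1 + ρ_b·K_d/n = 1 + 1.63 × 0.19/0.34 = 1.911.
Sorption retards both mechanisms: v_R = v/R = 0.4092 m/day, D_R = D/R = 1.031 m²/day.
v_R·t = 0.4092 × 261 = 106.8012 m; 2√(D_R t) = 32.81 m; argument = (49.9 − 106.8012)/32.81 = -1.734.
C = C₀ × ½·erfc(-1.734) = 281 × 0.9929 = 279 mg/L.

279 mg/L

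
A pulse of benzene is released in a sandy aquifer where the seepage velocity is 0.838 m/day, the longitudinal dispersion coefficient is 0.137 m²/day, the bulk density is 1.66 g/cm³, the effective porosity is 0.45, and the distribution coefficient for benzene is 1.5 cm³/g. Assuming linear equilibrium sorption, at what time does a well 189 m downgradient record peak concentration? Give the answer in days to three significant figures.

1470 days

Retardation factor R = 1 + ρ_b·K_d/n = 1 + 1.66 × 1.5/0.45 = 6.533.
Sorption retards both mechanisms: v_R = v/R = 0.1283 m/day, D_R = D/R = 0.02097 m²/day.
Peak time from v_R²t² + 2D_R t − x² = 0: t = (√(D_R² + v_R²x²) − D_R)/v_R².
√(D_R² + v_R²x²) = √(0.02097² + 0.1283² × 189²) = 24.25; v_R² = 0.01646.
t = (24.25 − 0.02097)/0.01646 = 1470 days.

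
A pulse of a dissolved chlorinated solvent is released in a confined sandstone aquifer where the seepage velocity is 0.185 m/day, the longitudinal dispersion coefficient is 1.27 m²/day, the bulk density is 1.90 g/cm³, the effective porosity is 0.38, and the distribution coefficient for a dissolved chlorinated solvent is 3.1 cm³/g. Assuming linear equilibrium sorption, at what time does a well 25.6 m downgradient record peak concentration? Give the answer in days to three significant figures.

Retardation factor R = 1 + ρ_b·K_d/n = 1 + 1.90 × 3.1/0.38 = 16.50.
Sorption retards both mechanisms: v_R = v/R = 0.01121 m/day, D_R = D/R = 0.07697 m²/day.
Peak time from v_R²t² + 2D_R t − x² = 0: t = (√(D_R² + v_R²x²) − D_R)/v_R².
√(D_R² + v_R²x²) = √(0.07697² + 0.01121² × 25.6²) = 0.2971; v_R² = 0.0001257.
t = (0.2971 − 0.07697)/0.0001257 = 1750 days.

1750 days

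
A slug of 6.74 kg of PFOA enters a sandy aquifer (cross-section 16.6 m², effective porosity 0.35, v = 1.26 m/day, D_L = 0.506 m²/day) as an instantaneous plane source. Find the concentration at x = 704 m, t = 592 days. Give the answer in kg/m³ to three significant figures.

0.00436 kg/m³

For an instantaneous plane source, C(x,t) = M/(n_e·A·√(4πDt)) · exp(−(x−vt)²/(4Dt)), with n_e·A the pore (flow) area.
Plume center vt = 1.26 × 592 = 745.92 m, so the well at 704 m is 41.92 m upgradient of the peak.
√(4πDt) = 61.35 m, giving peak height M/(n_e·A·√(4πDt)) = 6.74/(0.35 × 16.6 × 61.35) = 0.01891 kg/m³.
(x−vt)²/(4Dt) = (-41.92)²/(4 × 0.506 × 592) = 1.467; exp(−1.467) = 0.2306.
C = 0.01891 × 0.2306 = 0.00436 kg/m³.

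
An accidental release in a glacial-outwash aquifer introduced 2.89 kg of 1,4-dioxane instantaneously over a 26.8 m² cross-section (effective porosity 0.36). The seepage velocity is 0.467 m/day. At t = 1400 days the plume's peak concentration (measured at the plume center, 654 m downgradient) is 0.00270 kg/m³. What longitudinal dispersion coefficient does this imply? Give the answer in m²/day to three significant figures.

At the plume center C_max = M/(n_e·A·√(4πDt)), so D = M²/(4πt·(n_e·A·C_max)²).
n_e·A·C_max = 0.36 × 26.8 × 0.00270 = 0.02605 kg/m.
D = 2.89²/(4π × 1400 × 0.02605²) = 0.700 m²/day.

0.700 m²/day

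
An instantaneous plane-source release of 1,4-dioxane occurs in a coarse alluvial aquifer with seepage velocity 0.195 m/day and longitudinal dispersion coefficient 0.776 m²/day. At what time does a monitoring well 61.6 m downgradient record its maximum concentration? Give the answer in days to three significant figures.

296 days

For the 1D instantaneous-source solution, setting ∂C/∂t = 0 at fixed x gives v²t² + 2Dt − x² = 0, so t = (√(D² + v²x²) − D)/v².
√(D² + v²x²) = √(0.776² + 0.195² × 61.6²) = 12.04; v² = 0.038025.
t = (12.04 − 0.776)/0.038025 = 296 days (vs. the pure-advection estimate x/v = 316 d).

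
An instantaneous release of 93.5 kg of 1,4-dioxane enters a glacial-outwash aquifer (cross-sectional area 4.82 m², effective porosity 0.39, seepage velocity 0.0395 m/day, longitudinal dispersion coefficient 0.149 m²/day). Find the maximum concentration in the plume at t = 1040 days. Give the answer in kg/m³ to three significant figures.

1.13 kg/m³

The peak of an instantaneous 1D plume sits at x = vt; there the Gaussian factor is 1 and C_max = M/(n_e·A·√(4πDt)), where n_e·A is the pore area the mass is dissolved in.
√(4πDt) = √(4π × 0.149 × 1040) = 44.13 m, so C_max = 93.5/(0.39 × 4.82 × 44.13) = 1.13 kg/m³.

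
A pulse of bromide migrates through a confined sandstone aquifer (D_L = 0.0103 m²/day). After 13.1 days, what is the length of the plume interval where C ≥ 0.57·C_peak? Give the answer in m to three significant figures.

The plume is Gaussian with σ = √(2Dt) = √(2 × 0.0103 × 13.1) = 0.5195 m.
C/C_peak = exp(−Δx²/(2σ²)) = 0.57 ⇒ Δx = σ·√(−2 ln 0.57) = 0.5195 × 1.060 = 0.5507 m.
Width = 2Δx = 1.10 m.

1.10 m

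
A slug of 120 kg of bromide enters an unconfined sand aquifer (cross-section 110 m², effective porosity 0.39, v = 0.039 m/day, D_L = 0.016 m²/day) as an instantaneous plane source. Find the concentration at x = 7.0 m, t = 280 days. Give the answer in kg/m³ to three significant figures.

0.158 kg/m³

For an instantaneous plane source, C(x,t) = M/(n_e·A·√(4πDt)) · exp(−(x−vt)²/(4Dt)), with n_e·A the pore (flow) area.
Plume center vt = 0.039 × 280 = 10.92 m, so the well at 7.0 m is 3.92 m upgradient of the peak.
√(4πDt) = 7.503 m, giving peak height M/(n_e·A·√(4πDt)) = 120/(0.39 × 110 × 7.503) = 0.3728 kg/m³.
(x−vt)²/(4Dt) = (-3.92)²/(4 × 0.016 × 280) = 0.8575; exp(−0.8575) = 0.4242.
C = 0.3728 × 0.4242 = 0.158 kg/m³.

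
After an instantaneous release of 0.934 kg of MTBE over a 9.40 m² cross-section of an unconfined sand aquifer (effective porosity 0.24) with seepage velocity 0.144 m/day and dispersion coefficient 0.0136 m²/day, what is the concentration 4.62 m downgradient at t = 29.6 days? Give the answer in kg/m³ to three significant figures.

For an instantaneous plane source, C(x,t) = M/(n_e·A·√(4πDt)) · exp(−(x−vt)²/(4Dt)), with n_e·A the pore (flow) area.
Plume center vt = 0.144 × 29.6 = 4.2624 m, so the well at 4.62 m is 0.3576 m downgradient of the peak.
√(4πDt) = 2.249 m, giving peak height M/(n_e·A·√(4πDt)) = 0.934/(0.24 × 9.40 × 2.249) = 0.1841 kg/m³.
(x−vt)²/(4Dt) = (0.3576)²/(4 × 0.0136 × 29.6) = 0.07942; exp(−0.07942) = 0.9237.
C = 0.1841 × 0.9237 = 0.170 kg/m³.

0.170 kg/m³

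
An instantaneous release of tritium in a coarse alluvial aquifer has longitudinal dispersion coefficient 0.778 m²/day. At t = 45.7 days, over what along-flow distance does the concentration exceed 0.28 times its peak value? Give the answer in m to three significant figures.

26.9 m

The plume is Gaussian with σ = √(2Dt) = √(2 × 0.778 × 45.7) = 8.433 m.
C/C_peak = exp(−Δx²/(2σ²)) = 0.28 ⇒ Δx = σ·√(−2 ln 0.28) = 8.433 × 1.596 = 13.46 m.
Width = 2Δx = 26.9 m.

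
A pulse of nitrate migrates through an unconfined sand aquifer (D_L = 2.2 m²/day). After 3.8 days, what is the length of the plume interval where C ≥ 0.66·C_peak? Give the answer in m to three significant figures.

The plume is Gaussian with σ = √(2Dt) = √(2 × 2.2 × 3.8) = 4.089 m.
C/C_peak = exp(−Δx²/(2σ²)) = 0.66 ⇒ Δx = σ·√(−2 ln 0.66) = 4.089 × 0.9116 = 3.728 m.
Width = 2Δx = 7.46 m.

7.46 m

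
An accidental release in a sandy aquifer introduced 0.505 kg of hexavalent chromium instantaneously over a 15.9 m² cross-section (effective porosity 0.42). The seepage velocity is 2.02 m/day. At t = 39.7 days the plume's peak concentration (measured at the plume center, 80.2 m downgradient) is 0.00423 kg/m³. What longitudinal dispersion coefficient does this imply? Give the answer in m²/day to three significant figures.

At the plume center C_max = M/(n_e·A·√(4πDt)), so D = M²/(4πt·(n_e·A·C_max)²).
n_e·A·C_max = 0.42 × 15.9 × 0.00423 = 0.02825 kg/m.
D = 0.505²/(4π × 39.7 × 0.02825²) = 0.641 m²/day.

0.641 m²/day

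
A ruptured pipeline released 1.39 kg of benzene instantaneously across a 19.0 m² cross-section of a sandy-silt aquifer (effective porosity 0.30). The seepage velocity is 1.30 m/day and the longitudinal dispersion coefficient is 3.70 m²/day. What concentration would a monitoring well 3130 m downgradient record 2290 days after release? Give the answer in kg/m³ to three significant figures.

0.000375 kg/m³

For an instantaneous plane source, C(x,t) = M/(n_e·A·√(4πDt)) · exp(−(x−vt)²/(4Dt)), with n_e·A the pore (flow) area.
Plume center vt = 1.30 × 2290 = 2977 m, so the well at 3130 m is 153 m downgradient of the peak.
√(4πDt) = 326.3 m, giving peak height M/(n_e·A·√(4πDt)) = 1.39/(0.30 × 19.0 × 326.3) = 0.0007473 kg/m³.
(x−vt)²/(4Dt) = (153)²/(4 × 3.70 × 2290) = 0.6907; exp(−0.6907) = 0.5012.
C = 0.0007473 × 0.5012 = 0.000375 kg/m³.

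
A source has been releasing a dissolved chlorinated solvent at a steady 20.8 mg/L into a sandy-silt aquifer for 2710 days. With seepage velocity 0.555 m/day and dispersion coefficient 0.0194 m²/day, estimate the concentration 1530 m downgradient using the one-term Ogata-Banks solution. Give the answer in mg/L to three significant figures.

0.118 mg/L

For a continuous step input, C/C₀ ≈ ½·erfc((x−vt)/(2√(Dt))).
vt = 0.555 × 2710 = 1504.05 m and 2√(Dt) = 2√(0.0194 × 2710) = 14.50 m.
Argument (x−vt)/(2√(Dt)) = (1530 − 1504.05)/14.50 = 1.790; ½·erfc(1.790) = 0.005680.
C = 20.8 × 0.005680 = 0.118 mg/L.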